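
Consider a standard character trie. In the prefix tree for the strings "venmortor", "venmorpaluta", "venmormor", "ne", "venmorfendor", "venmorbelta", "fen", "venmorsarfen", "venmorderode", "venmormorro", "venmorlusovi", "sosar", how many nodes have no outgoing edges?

11

Leaves are exactly the stored words that no other stored word extends.
Those words: "fen", "ne", "sosar", "venmorbelta", "venmorderode", "venmorfendor", "venmorlusovi", "venmormorro", "venmorpaluta", "venmorsarfen", "venmortor"
Leaf count: 11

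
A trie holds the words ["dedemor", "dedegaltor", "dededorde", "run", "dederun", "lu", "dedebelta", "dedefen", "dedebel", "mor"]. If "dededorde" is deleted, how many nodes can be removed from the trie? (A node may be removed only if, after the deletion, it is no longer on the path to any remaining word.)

5

After clearing the end-marker at "dededorde", prune upward until reaching a node still needed by another word.
The suffix "dorde" (5 nodes) is used only by "dededorde"; the node for "dede" still has the child "m", so pruning stops there.
Nodes removed: 5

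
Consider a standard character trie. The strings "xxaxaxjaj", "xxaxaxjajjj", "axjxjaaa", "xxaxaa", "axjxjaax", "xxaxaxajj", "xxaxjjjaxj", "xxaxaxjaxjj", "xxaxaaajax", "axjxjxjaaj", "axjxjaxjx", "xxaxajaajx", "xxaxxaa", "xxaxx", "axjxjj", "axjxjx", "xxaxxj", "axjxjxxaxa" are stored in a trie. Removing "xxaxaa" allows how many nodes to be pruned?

0

After clearing the end-marker at "xxaxaa", prune upward until reaching a node still needed by another word.
Every node on "xxaxaa" is still needed (e.g. by "xxaxaaajax"), so nothing is freed.
Nodes removed: 0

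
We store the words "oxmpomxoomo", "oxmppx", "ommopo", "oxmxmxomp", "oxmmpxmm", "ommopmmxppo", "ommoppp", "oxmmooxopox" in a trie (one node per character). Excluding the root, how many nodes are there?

44

Insert word by word; a character creates a node only if that edge doesn't already exist:
  "oxmpomxoomo" → 11 new (o, x, m, p, o, m, x, o, o, m, o)
  "oxmppx" → prefix "oxmp" already present; 2 new (p, x)
  "ommopo" → prefix "o" already present; 5 new (m, m, o, p, o)
  "oxmxmxomp" → prefix "oxm" already present; 6 new (x, m, x, o, m, p)
  "oxmmpxmm" → prefix "oxm" already present; 5 new (m, p, x, m, m)
  "ommopmmxppo" → prefix "ommop" already present; 6 new (m, m, x, p, p, o)
  "ommoppp" → prefix "ommop" already present; 2 new (p, p)
  "oxmmooxopox" → prefix "oxmm" already present; 7 new (o, o, x, o, p, o, x)
Total nodes = 11 + 2 + 5 + 6 + 5 + 6 + 2 + 7 = 44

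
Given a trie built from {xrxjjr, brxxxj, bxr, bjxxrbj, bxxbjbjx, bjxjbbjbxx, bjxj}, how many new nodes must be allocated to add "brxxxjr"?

1

The longest prefix of "brxxxjr" already in the trie is "brxxxj" (length 6).
Each of the 1 remaining characters creates one node.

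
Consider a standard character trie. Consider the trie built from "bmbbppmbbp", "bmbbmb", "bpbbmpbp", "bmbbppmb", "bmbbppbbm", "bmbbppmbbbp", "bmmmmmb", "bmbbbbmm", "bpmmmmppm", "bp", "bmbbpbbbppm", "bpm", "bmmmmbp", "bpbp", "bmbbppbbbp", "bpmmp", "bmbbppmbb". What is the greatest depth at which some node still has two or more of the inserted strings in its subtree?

Look for the deepest trie node that still has at least two words in its subtree.
"bmbbppmbb" and "bmbbppmbbbp" agree on "bmbbppmbb" (9 characters) before diverging; nothing deeper is shared.
Longest shared-prefix length: 9

9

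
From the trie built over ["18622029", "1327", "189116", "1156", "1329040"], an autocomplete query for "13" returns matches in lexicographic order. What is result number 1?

1327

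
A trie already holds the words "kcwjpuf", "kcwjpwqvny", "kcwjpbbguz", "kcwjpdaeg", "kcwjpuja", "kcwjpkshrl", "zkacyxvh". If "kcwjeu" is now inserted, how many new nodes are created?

2

"kcwj" is already a path in the trie; the remaining "eu" must be added.
So 6 − 4 = 2 new nodes.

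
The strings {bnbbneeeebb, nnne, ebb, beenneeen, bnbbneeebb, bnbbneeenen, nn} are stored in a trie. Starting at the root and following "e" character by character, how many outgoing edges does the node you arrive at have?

1

Follow the path "e" to its node, then look at its outgoing edges.
Characters that immediately follow "e" among the stored strings: {b}.
That node has 1 child edge.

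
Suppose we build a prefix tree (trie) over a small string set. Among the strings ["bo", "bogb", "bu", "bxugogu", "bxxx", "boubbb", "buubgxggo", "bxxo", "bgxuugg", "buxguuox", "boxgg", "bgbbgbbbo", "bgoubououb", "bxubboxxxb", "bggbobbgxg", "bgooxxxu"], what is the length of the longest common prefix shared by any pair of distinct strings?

3

Equivalently: take the maximum, over all pairs, of their longest common prefix length.
"bgooxxxu" and "bgoubououb" agree on "bgo" (3 characters) before diverging; nothing deeper is shared.
Longest shared-prefix length: 3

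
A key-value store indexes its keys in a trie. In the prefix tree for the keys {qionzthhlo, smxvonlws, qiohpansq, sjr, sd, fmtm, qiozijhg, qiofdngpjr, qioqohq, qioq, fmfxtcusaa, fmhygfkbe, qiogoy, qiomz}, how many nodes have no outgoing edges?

13

Leaves are exactly the stored words that no other stored word extends.
Those words: "fmfxtcusaa", "fmhygfkbe", "fmtm", "qiofdngpjr", "qiogoy", "qiohpansq", "qiomz", "qionzthhlo", "qioqohq", "qiozijhg", "sd", "sjr", "smxvonlws"
Leaf count: 13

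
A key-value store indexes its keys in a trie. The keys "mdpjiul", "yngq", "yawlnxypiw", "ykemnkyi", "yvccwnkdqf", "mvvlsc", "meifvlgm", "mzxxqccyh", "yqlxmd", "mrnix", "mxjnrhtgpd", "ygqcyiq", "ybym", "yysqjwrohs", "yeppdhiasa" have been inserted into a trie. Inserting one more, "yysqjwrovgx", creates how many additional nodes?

3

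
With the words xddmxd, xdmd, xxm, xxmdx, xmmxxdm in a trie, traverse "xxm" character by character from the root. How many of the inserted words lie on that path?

Check each prefix of "xxm" against the stored set — each match is an end-marker on the path.
Prefixes of the query that are stored words: "xxm"
Count: 1

1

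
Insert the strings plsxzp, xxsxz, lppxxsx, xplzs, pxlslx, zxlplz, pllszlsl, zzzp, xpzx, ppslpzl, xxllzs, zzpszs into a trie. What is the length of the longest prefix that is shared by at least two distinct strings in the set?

Equivalently: take the maximum, over all pairs, of their longest common prefix length.
e.g. "pllszlsl" and "plsxzp" share the prefix "pl" of length 2; no pair shares a longer one.
Longest shared-prefix length: 2

2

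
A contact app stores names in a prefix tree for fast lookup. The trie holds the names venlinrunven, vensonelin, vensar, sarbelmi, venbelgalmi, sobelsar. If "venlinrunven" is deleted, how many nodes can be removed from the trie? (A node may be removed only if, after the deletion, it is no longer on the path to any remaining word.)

9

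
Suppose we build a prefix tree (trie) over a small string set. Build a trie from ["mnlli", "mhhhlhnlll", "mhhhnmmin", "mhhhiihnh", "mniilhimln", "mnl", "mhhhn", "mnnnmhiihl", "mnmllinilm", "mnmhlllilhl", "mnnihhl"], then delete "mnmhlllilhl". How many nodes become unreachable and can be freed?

8

Walk "mnmhlllilhl" from the leaf back toward the root, removing each node that no remaining word uses.
The suffix "hlllilhl" (8 nodes) is used only by "mnmhlllilhl"; the node for "mnm" still has the child "l", so pruning stops there.
Nodes removed: 8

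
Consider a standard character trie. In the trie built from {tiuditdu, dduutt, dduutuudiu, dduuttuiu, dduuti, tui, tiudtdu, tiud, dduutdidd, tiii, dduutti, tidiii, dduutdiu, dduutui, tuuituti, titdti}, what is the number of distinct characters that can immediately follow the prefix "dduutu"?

2

Follow the path "dduutu" to its node, then look at its outgoing edges.
Characters that immediately follow "dduutu" among the stored strings: {i, u}.
That node has 2 child edges.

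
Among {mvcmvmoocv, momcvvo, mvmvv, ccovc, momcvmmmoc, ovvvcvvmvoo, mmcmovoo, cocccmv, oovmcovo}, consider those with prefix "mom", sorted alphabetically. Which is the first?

momcvmmmoc

Words with prefix "mom", in lexicographic order: "momcvmmmoc", "momcvvo"
The 1st is momcvmmmoc.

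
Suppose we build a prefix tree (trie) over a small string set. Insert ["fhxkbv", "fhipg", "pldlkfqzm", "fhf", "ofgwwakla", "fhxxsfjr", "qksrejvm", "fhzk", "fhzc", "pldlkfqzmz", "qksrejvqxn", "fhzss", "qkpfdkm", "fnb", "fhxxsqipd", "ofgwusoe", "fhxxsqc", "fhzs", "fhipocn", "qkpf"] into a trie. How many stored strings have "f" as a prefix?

Filter for entries beginning with "f":
Words under "f": fhf, fhipg, fhipocn, fhxkbv, fhxxsfjr, fhxxsqc, fhxxsqipd, fhzc, fhzk, fhzs, fhzss, fnb
Count: 12

12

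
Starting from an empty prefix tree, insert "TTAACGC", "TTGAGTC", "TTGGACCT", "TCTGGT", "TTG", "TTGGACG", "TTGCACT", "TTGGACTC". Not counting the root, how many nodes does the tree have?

Trie structure (* marks end of a word):
(root)
└─ T
   ├─ C
   │  └─ T
   │     └─ G
   │        └─ G
   │           └─ T *
   └─ T
      ├─ A
      │  └─ A
      │     └─ C
      │        └─ G
      │           └─ C *
      └─ G *
         ├─ A
         │  └─ G
         │     └─ T
         │        └─ C *
         ├─ C
         │  └─ A
         │     └─ C
         │        └─ T *
         └─ G
            └─ A
               └─ C
                  ├─ C
                  │  └─ T *
                  ├─ G *
                  └─ T
                     └─ C *
Counting every labelled node above: 29.

29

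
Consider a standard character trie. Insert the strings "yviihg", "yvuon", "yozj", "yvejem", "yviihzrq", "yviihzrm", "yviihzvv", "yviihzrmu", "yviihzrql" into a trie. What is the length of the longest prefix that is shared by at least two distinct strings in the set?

Equivalently: take the maximum, over all pairs, of their longest common prefix length.
e.g. "yviihzrm" and "yviihzrmu" share the prefix "yviihzrm" of length 8; no pair shares a longer one.
Longest shared-prefix length: 8

8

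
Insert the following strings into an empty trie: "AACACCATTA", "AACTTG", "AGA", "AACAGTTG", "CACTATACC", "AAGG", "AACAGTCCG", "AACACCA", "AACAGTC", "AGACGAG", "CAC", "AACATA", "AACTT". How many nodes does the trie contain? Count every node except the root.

39

Insert word by word; a character creates a node only if that edge doesn't already exist:
  "AACACCATTA" → 10 new (A, A, C, A, C, C, A, T, T, A)
  "AACTTG" → prefix "AAC" already present; 3 new (T, T, G)
  "AGA" → prefix "A" already present; 2 new (G, A)
  "AACAGTTG" → prefix "AACA" already present; 4 new (G, T, T, G)
  "CACTATACC" → 9 new (C, A, C, T, A, T, A, C, C)
  "AAGG" → prefix "AA" already present; 2 new (G, G)
  "AACAGTCCG" → prefix "AACAGT" already present; 3 new (C, C, G)
  "AACACCA" → prefix "AACACCA" already present; 0 new (none)
  "AACAGTC" → prefix "AACAGTC" already present; 0 new (none)
  "AGACGAG" → prefix "AGA" already present; 4 new (C, G, A, G)
  "CAC" → prefix "CAC" already present; 0 new (none)
  "AACATA" → prefix "AACA" already present; 2 new (T, A)
  "AACTT" → prefix "AACTT" already present; 0 new (none)
Total nodes = 10 + 3 + 2 + 4 + 9 + 2 + 3 + 0 + 0 + 4 + 0 + 2 + 0 = 39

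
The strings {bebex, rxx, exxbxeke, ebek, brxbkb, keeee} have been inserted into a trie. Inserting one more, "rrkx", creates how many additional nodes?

The longest prefix of "rrkx" already in the trie is "r" (length 1).
New nodes needed: |"rrkx"| − 1 = 4 − 1 = 3.

3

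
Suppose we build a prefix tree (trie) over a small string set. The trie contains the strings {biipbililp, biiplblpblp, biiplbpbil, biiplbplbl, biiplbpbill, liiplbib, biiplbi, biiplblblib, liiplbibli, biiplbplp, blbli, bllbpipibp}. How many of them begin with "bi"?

8

Traverse to the node for "bi", then collect every word in that subtree.
Matches: "biipbililp", "biiplbi", "biiplblblib", "biiplblpblp", "biiplbpbil", "biiplbpbill", "biiplbplbl", "biiplbplp"
Count: 8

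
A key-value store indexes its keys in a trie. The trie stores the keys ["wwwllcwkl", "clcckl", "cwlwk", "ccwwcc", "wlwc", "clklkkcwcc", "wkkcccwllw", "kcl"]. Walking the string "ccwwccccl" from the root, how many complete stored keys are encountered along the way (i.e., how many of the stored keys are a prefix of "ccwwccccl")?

1

Check each prefix of "ccwwccccl" against the stored set — each match is an end-marker on the path.
Prefixes of the query that are stored words: "ccwwcc"
Count: 1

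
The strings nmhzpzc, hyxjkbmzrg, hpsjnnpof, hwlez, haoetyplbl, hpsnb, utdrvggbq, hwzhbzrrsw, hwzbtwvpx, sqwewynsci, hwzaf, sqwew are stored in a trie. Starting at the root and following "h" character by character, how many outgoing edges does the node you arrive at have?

4

The children of the "h" node are the distinct next characters among strings starting with "h".
Characters that immediately follow "h" among the stored strings: {a, p, w, y}.
That node has 4 child edges.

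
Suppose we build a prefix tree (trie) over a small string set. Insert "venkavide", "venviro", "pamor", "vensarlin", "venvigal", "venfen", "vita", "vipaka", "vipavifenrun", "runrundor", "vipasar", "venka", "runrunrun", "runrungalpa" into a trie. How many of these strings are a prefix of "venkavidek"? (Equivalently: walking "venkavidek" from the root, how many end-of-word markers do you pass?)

2

Walk "venkavidek" from the root; an end-of-word marker is hit whenever a stored word is a prefix of "venkavidek".
Prefixes of the query that are stored words: "venka", "venkavide"
Count: 2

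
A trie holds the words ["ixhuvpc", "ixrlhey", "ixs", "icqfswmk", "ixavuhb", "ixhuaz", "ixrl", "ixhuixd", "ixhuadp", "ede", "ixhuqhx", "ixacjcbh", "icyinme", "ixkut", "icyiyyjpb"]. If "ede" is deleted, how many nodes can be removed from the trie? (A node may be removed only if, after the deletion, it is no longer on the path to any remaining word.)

After clearing the end-marker at "ede", prune upward until reaching a node still needed by another word.
No other word shares any prefix with "ede", so all 3 of its nodes go.
Nodes removed: 3

3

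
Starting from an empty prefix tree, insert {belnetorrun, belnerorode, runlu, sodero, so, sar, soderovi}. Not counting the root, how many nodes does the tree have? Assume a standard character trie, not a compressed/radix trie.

32

For each word, the new-node count is its length minus the longest prefix already in the trie:
  "belnetorrun" → 11 new (b, e, l, n, e, t, o, r, r, u, n)
  "belnerorode" → prefix "belne" already present; 6 new (r, o, r, o, d, e)
  "runlu" → 5 new (r, u, n, l, u)
  "sodero" → 6 new (s, o, d, e, r, o)
  "so" → prefix "so" already present; 0 new (none)
  "sar" → prefix "s" already present; 2 new (a, r)
  "soderovi" → prefix "sodero" already present; 2 new (v, i)
Total nodes = 11 + 6 + 5 + 6 + 0 + 2 + 2 = 32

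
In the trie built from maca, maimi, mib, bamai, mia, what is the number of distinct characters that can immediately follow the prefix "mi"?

Walk "mi" from the root, arriving at one node.
Distinct next characters after "mi": a, b.
That node has 2 child edges.

2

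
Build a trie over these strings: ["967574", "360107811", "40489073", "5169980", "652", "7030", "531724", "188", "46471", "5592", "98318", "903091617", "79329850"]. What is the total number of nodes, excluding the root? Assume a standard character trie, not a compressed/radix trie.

71

Count nodes per top-level branch (shared prefixes stored once):
  '1'-branch (188): 3 nodes
  '3'-branch (360107811): 9 nodes
  '4'-branch (40489073, 46471): 12 nodes
  '5'-branch (5169980, 531724, 5592): 15 nodes
  '6'-branch (652): 3 nodes
  '7'-branch (7030, 79329850): 11 nodes
  '9'-branch (903091617, 967574, 98318): 18 nodes
Sum: 71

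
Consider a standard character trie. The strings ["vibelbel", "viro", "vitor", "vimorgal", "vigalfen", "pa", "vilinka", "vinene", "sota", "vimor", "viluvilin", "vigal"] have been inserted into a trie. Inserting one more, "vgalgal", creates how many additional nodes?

6

The longest prefix of "vgalgal" already in the trie is "v" (length 1).
New nodes needed: |"vgalgal"| − 1 = 7 − 1 = 6.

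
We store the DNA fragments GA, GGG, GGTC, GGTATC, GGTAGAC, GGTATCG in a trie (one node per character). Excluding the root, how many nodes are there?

13

Trace insertions, counting only characters that open a new branch:
  "GA" → 2 new (G, A)
  "GGG" → prefix "G" already present; 2 new (G, G)
  "GGTC" → prefix "GG" already present; 2 new (T, C)
  "GGTATC" → prefix "GGT" already present; 3 new (A, T, C)
  "GGTAGAC" → prefix "GGTA" already present; 3 new (G, A, C)
  "GGTATCG" → prefix "GGTATC" already present; 1 new (G)
Total nodes = 2 + 2 + 2 + 3 + 3 + 1 = 13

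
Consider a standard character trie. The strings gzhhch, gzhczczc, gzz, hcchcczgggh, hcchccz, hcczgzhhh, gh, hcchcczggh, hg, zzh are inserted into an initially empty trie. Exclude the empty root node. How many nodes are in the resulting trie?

For each word, the new-node count is its length minus the longest prefix already in the trie:
  "gzhhch" → 6 new (g, z, h, h, c, h)
  "gzhczczc" → prefix "gzh" already present; 5 new (c, z, c, z, c)
  "gzz" → prefix "gz" already present; 1 new (z)
  "hcchcczgggh" → 11 new (h, c, c, h, c, c, z, g, g, g, h)
  "hcchccz" → prefix "hcchccz" already present; 0 new (none)
  "hcczgzhhh" → prefix "hcc" already present; 6 new (z, g, z, h, h, h)
  "gh" → prefix "g" already present; 1 new (h)
  "hcchcczggh" → prefix "hcchcczgg" already present; 1 new (h)
  "hg" → prefix "h" already present; 1 new (g)
  "zzh" → 3 new (z, z, h)
Total nodes = 6 + 5 + 1 + 11 + 0 + 6 + 1 + 1 + 1 + 3 = 35

35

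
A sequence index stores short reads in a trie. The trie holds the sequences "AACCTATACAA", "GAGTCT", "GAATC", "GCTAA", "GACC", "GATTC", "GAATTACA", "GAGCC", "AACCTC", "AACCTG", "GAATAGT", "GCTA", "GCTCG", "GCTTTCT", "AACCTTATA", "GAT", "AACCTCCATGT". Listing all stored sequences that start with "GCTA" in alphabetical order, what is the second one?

Words with prefix "GCTA", in lexicographic order: "GCTA", "GCTAA"
Position 2: GCTAA

GCTAA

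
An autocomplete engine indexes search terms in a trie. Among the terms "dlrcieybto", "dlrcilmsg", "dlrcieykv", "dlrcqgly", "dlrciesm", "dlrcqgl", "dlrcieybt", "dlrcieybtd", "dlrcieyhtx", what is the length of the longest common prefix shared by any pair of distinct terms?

9

The deepest shared node is where two words last agree before diverging.
"dlrcieybt" and "dlrcieybtd" agree on "dlrcieybt" (9 characters) before diverging; nothing deeper is shared.
Longest shared-prefix length: 9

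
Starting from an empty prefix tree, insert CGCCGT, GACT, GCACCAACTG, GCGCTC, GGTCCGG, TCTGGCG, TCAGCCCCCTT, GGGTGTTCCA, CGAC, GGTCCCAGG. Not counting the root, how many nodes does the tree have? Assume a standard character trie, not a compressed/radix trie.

Trace insertions, counting only characters that open a new branch:
  "CGCCGT" → 6 new (C, G, C, C, G, T)
  "GACT" → 4 new (G, A, C, T)
  "GCACCAACTG" → prefix "G" already present; 9 new (C, A, C, C, A, A, C, T, G)
  "GCGCTC" → prefix "GC" already present; 4 new (G, C, T, C)
  "GGTCCGG" → prefix "G" already present; 6 new (G, T, C, C, G, G)
  "TCTGGCG" → 7 new (T, C, T, G, G, C, G)
  "TCAGCCCCCTT" → prefix "TC" already present; 9 new (A, G, C, C, C, C, C, T, T)
  "GGGTGTTCCA" → prefix "GG" already present; 8 new (G, T, G, T, T, C, C, A)
  "CGAC" → prefix "CG" already present; 2 new (A, C)
  "GGTCCCAGG" → prefix "GGTCC" already present; 4 new (C, A, G, G)
Total nodes = 6 + 4 + 9 + 4 + 6 + 7 + 9 + 8 + 2 + 4 = 59

59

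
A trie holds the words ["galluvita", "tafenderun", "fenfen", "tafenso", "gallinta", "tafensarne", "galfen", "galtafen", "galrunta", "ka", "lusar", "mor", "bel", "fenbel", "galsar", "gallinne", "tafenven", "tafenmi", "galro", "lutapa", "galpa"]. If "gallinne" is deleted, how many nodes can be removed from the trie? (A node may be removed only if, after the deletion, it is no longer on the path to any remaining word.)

2

A node on "gallinne"'s path can go only if nothing else ends at it or branches off below it.
The suffix "ne" (2 nodes) is used only by "gallinne"; the node for "gallin" still has the child "t", so pruning stops there.
Nodes removed: 2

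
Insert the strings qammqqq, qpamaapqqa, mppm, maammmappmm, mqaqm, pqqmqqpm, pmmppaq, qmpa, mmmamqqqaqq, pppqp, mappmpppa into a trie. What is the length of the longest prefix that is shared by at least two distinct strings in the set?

Look for the deepest trie node that still has at least two words in its subtree.
"maammmappmm" and "mappmpppa" agree on "ma" (2 characters) before diverging; nothing deeper is shared.
Longest shared-prefix length: 2

2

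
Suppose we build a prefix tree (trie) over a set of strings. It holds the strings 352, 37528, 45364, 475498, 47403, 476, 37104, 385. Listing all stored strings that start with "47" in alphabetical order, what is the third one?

Words with prefix "47", in lexicographic order: "47403", "475498", "476"
The 3rd is 476.

476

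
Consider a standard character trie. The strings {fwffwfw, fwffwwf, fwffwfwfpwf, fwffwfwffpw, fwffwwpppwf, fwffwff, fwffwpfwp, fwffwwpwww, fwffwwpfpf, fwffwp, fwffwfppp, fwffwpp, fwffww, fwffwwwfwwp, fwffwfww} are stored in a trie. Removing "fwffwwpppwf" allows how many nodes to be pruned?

After clearing the end-marker at "fwffwwpppwf", prune upward until reaching a node still needed by another word.
The suffix "ppwf" (4 nodes) is used only by "fwffwwpppwf"; the node for "fwffwwp" still has the child "w", so pruning stops there.
Nodes removed: 4

4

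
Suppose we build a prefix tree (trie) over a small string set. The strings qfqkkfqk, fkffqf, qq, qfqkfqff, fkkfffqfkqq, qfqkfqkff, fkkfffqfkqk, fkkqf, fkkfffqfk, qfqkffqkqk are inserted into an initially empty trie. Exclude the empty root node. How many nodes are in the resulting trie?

39

For each word, the new-node count is its length minus the longest prefix already in the trie:
  "qfqkkfqk" → 8 new (q, f, q, k, k, f, q, k)
  "fkffqf" → 6 new (f, k, f, f, q, f)
  "qq" → prefix "q" already present; 1 new (q)
  "qfqkfqff" → prefix "qfqk" already present; 4 new (f, q, f, f)
  "fkkfffqfkqq" → prefix "fk" already present; 9 new (k, f, f, f, q, f, k, q, q)
  "qfqkfqkff" → prefix "qfqkfq" already present; 3 new (k, f, f)
  "fkkfffqfkqk" → prefix "fkkfffqfkq" already present; 1 new (k)
  "fkkqf" → prefix "fkk" already present; 2 new (q, f)
  "fkkfffqfk" → prefix "fkkfffqfk" already present; 0 new (none)
  "qfqkffqkqk" → prefix "qfqkf" already present; 5 new (f, q, k, q, k)
Total nodes = 8 + 6 + 1 + 4 + 9 + 3 + 1 + 2 + 0 + 5 = 39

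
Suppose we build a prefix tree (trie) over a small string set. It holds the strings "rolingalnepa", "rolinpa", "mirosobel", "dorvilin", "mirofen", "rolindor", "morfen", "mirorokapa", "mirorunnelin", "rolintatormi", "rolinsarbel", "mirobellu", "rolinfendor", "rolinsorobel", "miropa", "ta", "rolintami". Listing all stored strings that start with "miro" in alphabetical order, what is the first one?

Words with prefix "miro", in lexicographic order: "mirobellu", "mirofen", "miropa", "mirorokapa", "mirorunnelin", "mirosobel"
The 1st is mirobellu.

mirobellu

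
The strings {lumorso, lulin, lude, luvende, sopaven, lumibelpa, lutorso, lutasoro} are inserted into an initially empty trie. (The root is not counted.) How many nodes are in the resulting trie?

40

Trie structure (* marks end of a word):
(root)
├─ l
│  └─ u
│     ├─ d
│     │  └─ e *
│     ├─ l
│     │  └─ i
│     │     └─ n *
│     ├─ m
│     │  ├─ i
│     │  │  └─ b
│     │  │     └─ e
│     │  │        └─ l
│     │  │           └─ p
│     │  │              └─ a *
│     │  └─ o
│     │     └─ r
│     │        └─ s
│     │           └─ o *
│     ├─ t
│     │  ├─ a
│     │  │  └─ s
│     │  │     └─ o
│     │  │        └─ r
│     │  │           └─ o *
│     │  └─ o
│     │     └─ r
│     │        └─ s
│     │           └─ o *
│     └─ v
│        └─ e
│           └─ n
│              └─ d
│                 └─ e *
└─ s
   └─ o
      └─ p
         └─ a
            └─ v
               └─ e
                  └─ n *
Counting every labelled node above: 40.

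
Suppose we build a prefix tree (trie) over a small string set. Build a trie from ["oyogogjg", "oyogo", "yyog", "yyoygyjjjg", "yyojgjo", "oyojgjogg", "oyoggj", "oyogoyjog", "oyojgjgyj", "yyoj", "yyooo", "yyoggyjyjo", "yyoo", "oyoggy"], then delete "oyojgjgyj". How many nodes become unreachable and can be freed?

Walk "oyojgjgyj" from the leaf back toward the root, removing each node that no remaining word uses.
The suffix "gyj" (3 nodes) is used only by "oyojgjgyj"; the node for "oyojgj" still has the child "o", so pruning stops there.
Nodes removed: 3

3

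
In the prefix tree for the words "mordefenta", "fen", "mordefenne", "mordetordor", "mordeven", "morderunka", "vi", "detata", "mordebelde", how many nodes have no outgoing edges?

9

Leaves are exactly the stored words that no other stored word extends.
Those words: "detata", "fen", "mordebelde", "mordefenne", "mordefenta", "morderunka", "mordetordor", "mordeven", "vi"
Leaf count: 9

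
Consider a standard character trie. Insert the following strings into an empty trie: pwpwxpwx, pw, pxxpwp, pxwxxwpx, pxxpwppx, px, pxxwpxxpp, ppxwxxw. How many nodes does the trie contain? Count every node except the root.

Trie structure (* marks end of a word):
(root)
└─ p
   ├─ p
   │  └─ x
   │     └─ w
   │        └─ x
   │           └─ x
   │              └─ w *
   ├─ w *
   │  └─ p
   │     └─ w
   │        └─ x
   │           └─ p
   │              └─ w
   │                 └─ x *
   └─ x *
      ├─ w
      │  └─ x
      │     └─ x
      │        └─ w
      │           └─ p
      │              └─ x *
      └─ x
         ├─ p
         │  └─ w
         │     └─ p *
         │        └─ p
         │           └─ x *
         └─ w
            └─ p
               └─ x
                  └─ x
                     └─ p
                        └─ p *
Counting every labelled node above: 33.

33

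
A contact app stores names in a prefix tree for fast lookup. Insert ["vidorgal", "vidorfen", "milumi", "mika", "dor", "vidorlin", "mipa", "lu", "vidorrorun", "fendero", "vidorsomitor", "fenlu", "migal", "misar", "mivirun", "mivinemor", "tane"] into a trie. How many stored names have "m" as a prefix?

7

Walk to "m"; the words in its subtree are exactly those with that prefix.
Matches: "migal", "mika", "milumi", "mipa", "misar", "mivinemor", "mivirun"
Count: 7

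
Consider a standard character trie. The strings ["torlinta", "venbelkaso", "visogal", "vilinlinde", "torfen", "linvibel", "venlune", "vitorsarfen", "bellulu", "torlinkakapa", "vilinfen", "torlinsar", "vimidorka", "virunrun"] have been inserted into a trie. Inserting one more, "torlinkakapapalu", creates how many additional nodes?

4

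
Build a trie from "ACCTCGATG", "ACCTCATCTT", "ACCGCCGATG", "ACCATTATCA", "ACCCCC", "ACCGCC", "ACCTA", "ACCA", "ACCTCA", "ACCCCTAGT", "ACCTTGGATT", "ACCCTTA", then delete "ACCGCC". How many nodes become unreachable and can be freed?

0

After clearing the end-marker at "ACCGCC", prune upward until reaching a node still needed by another word.
Every node on "ACCGCC" is still needed (e.g. by "ACCGCCGATG"), so nothing is freed.
Nodes removed: 0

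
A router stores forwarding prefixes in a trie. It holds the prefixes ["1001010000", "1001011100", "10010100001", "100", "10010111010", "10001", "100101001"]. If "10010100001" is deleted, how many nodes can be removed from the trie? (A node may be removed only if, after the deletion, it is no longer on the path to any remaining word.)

1

Walk "10010100001" from the leaf back toward the root, removing each node that no remaining word uses.
The suffix "1" (1 node) is used only by "10010100001"; "1001010000" is itself a stored word, so pruning stops there.
Nodes removed: 1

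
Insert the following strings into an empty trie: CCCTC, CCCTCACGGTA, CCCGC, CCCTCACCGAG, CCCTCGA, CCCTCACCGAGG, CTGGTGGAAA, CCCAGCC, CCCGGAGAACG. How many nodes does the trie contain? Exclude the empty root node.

Trace insertions, counting only characters that open a new branch:
  "CCCTC" → 5 new (C, C, C, T, C)
  "CCCTCACGGTA" → prefix "CCCTC" already present; 6 new (A, C, G, G, T, A)
  "CCCGC" → prefix "CCC" already present; 2 new (G, C)
  "CCCTCACCGAG" → prefix "CCCTCAC" already present; 4 new (C, G, A, G)
  "CCCTCGA" → prefix "CCCTC" already present; 2 new (G, A)
  "CCCTCACCGAGG" → prefix "CCCTCACCGAG" already present; 1 new (G)
  "CTGGTGGAAA" → prefix "C" already present; 9 new (T, G, G, T, G, G, A, A, A)
  "CCCAGCC" → prefix "CCC" already present; 4 new (A, G, C, C)
  "CCCGGAGAACG" → prefix "CCCG" already present; 7 new (G, A, G, A, A, C, G)
Total nodes = 5 + 6 + 2 + 4 + 2 + 1 + 9 + 4 + 7 = 40

40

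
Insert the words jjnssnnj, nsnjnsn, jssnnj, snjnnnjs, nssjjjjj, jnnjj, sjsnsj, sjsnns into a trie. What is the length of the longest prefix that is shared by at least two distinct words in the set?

Equivalently: take the maximum, over all pairs, of their longest common prefix length.
e.g. "sjsnns" and "sjsnsj" share the prefix "sjsn" of length 4; no pair shares a longer one.
Longest shared-prefix length: 4

4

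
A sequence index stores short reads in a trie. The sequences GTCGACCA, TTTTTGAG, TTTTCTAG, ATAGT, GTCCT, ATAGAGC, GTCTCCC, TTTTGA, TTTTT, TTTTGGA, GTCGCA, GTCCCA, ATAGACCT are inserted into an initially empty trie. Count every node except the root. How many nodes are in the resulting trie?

45

Insert word by word; a character creates a node only if that edge doesn't already exist:
  "GTCGACCA" → 8 new (G, T, C, G, A, C, C, A)
  "TTTTTGAG" → 8 new (T, T, T, T, T, G, A, G)
  "TTTTCTAG" → prefix "TTTT" already present; 4 new (C, T, A, G)
  "ATAGT" → 5 new (A, T, A, G, T)
  "GTCCT" → prefix "GTC" already present; 2 new (C, T)
  "ATAGAGC" → prefix "ATAG" already present; 3 new (A, G, C)
  "GTCTCCC" → prefix "GTC" already present; 4 new (T, C, C, C)
  "TTTTGA" → prefix "TTTT" already present; 2 new (G, A)
  "TTTTT" → prefix "TTTTT" already present; 0 new (none)
  "TTTTGGA" → prefix "TTTTG" already present; 2 new (G, A)
  "GTCGCA" → prefix "GTCG" already present; 2 new (C, A)
  "GTCCCA" → prefix "GTCC" already present; 2 new (C, A)
  "ATAGACCT" → prefix "ATAGA" already present; 3 new (C, C, T)
Total nodes = 8 + 8 + 4 + 5 + 2 + 3 + 4 + 2 + 0 + 2 + 2 + 2 + 3 = 45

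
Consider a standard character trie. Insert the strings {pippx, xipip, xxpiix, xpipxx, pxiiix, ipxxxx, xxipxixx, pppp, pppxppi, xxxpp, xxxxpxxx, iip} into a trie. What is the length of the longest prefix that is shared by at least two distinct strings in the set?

3

The deepest shared node is where two words last agree before diverging.
"pppp" and "pppxppi" agree on "ppp" (3 characters) before diverging; nothing deeper is shared.
Longest shared-prefix length: 3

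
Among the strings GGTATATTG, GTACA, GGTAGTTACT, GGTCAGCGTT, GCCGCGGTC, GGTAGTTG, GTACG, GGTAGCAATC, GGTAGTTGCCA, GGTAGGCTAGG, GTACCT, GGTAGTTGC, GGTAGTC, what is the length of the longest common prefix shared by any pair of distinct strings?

9

Look for the deepest trie node that still has at least two words in its subtree.
"GGTAGTTGC" and "GGTAGTTGCCA" agree on "GGTAGTTGC" (9 characters) before diverging; nothing deeper is shared.
Longest shared-prefix length: 9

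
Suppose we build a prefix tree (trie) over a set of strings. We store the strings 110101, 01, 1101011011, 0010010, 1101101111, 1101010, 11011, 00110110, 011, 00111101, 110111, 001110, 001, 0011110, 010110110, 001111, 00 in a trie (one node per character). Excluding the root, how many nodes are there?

44

For each word, the new-node count is its length minus the longest prefix already in the trie:
  "110101" → 6 new (1, 1, 0, 1, 0, 1)
  "01" → 2 new (0, 1)
  "1101011011" → prefix "110101" already present; 4 new (1, 0, 1, 1)
  "0010010" → prefix "0" already present; 6 new (0, 1, 0, 0, 1, 0)
  "1101101111" → prefix "1101" already present; 6 new (1, 0, 1, 1, 1, 1)
  "1101010" → prefix "110101" already present; 1 new (0)
  "11011" → prefix "11011" already present; 0 new (none)
  "00110110" → prefix "001" already present; 5 new (1, 0, 1, 1, 0)
  "011" → prefix "01" already present; 1 new (1)
  "00111101" → prefix "0011" already present; 4 new (1, 1, 0, 1)
  "110111" → prefix "11011" already present; 1 new (1)
  "001110" → prefix "00111" already present; 1 new (0)
  "001" → prefix "001" already present; 0 new (none)
  "0011110" → prefix "0011110" already present; 0 new (none)
  "010110110" → prefix "01" already present; 7 new (0, 1, 1, 0, 1, 1, 0)
  "001111" → prefix "001111" already present; 0 new (none)
  "00" → prefix "00" already present; 0 new (none)
Total nodes = 6 + 2 + 4 + 6 + 6 + 1 + 0 + 5 + 1 + 4 + 1 + 1 + 0 + 0 + 7 + 0 + 0 = 44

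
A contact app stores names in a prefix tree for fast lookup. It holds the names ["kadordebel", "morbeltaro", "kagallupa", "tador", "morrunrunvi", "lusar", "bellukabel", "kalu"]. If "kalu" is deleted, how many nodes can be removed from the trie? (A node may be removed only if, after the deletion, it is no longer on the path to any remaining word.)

Walk "kalu" from the leaf back toward the root, removing each node that no remaining word uses.
The suffix "lu" (2 nodes) is used only by "kalu"; the node for "ka" still has the child "d", so pruning stops there.
Nodes removed: 2

2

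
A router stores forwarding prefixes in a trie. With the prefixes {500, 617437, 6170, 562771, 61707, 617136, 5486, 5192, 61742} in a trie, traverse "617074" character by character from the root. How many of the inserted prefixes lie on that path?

Traverse "617074" character by character; count nodes along the way that are marked as word ends.
Prefixes of the query that are stored words: "6170", "61707"
Count: 2

2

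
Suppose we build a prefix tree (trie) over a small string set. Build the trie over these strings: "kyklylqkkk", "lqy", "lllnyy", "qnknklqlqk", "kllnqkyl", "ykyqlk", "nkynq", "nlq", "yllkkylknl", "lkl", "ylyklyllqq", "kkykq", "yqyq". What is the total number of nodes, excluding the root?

Insert word by word; a character creates a node only if that edge doesn't already exist:
  "kyklylqkkk" → 10 new (k, y, k, l, y, l, q, k, k, k)
  "lqy" → 3 new (l, q, y)
  "lllnyy" → prefix "l" already present; 5 new (l, l, n, y, y)
  "qnknklqlqk" → 10 new (q, n, k, n, k, l, q, l, q, k)
  "kllnqkyl" → prefix "k" already present; 7 new (l, l, n, q, k, y, l)
  "ykyqlk" → 6 new (y, k, y, q, l, k)
  "nkynq" → 5 new (n, k, y, n, q)
  "nlq" → prefix "n" already present; 2 new (l, q)
  "yllkkylknl" → prefix "y" already present; 9 new (l, l, k, k, y, l, k, n, l)
  "lkl" → prefix "l" already present; 2 new (k, l)
  "ylyklyllqq" → prefix "yl" already present; 8 new (y, k, l, y, l, l, q, q)
  "kkykq" → prefix "k" already present; 4 new (k, y, k, q)
  "yqyq" → prefix "y" already present; 3 new (q, y, q)
Total nodes = 10 + 3 + 5 + 10 + 7 + 6 + 5 + 2 + 9 + 2 + 8 + 4 + 3 = 74

74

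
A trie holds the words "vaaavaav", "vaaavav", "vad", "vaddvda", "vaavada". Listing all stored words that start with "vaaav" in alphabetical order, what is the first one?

vaaavaav

Words with prefix "vaaav", in lexicographic order: "vaaavaav", "vaaavav"
The 1st is vaaavaav.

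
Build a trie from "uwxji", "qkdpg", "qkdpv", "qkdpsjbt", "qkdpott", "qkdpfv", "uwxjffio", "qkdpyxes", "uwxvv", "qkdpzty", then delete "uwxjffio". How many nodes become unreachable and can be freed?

4

Walk "uwxjffio" from the leaf back toward the root, removing each node that no remaining word uses.
The suffix "ffio" (4 nodes) is used only by "uwxjffio"; the node for "uwxj" still has the child "i", so pruning stops there.
Nodes removed: 4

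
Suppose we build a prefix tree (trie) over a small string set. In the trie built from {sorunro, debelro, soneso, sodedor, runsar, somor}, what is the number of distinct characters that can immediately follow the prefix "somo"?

1

Walk "somo" from the root, arriving at one node.
Characters that immediately follow "somo" among the stored strings: {r}.
That node has 1 child edge.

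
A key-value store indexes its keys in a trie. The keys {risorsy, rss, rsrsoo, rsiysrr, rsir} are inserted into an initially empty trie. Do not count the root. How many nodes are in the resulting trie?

19

Insert word by word; a character creates a node only if that edge doesn't already exist:
  "risorsy" → 7 new (r, i, s, o, r, s, y)
  "rss" → prefix "r" already present; 2 new (s, s)
  "rsrsoo" → prefix "rs" already present; 4 new (r, s, o, o)
  "rsiysrr" → prefix "rs" already present; 5 new (i, y, s, r, r)
  "rsir" → prefix "rsi" already present; 1 new (r)
Total nodes = 7 + 2 + 4 + 5 + 1 = 19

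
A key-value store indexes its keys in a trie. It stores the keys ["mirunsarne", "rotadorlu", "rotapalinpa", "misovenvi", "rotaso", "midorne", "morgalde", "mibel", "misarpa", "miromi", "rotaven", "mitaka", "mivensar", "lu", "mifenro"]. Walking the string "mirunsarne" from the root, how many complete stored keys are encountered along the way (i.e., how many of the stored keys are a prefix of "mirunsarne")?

1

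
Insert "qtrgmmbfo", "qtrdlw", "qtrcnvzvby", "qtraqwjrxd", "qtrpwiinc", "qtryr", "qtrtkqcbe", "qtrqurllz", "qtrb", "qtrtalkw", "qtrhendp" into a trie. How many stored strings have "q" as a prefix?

Walk to "q"; the words in its subtree are exactly those with that prefix.
Matches: "qtraqwjrxd", "qtrb", "qtrcnvzvby", "qtrdlw", "qtrgmmbfo", "qtrhendp", "qtrpwiinc", "qtrqurllz", "qtrtalkw", "qtrtkqcbe", "qtryr"
Count: 11

11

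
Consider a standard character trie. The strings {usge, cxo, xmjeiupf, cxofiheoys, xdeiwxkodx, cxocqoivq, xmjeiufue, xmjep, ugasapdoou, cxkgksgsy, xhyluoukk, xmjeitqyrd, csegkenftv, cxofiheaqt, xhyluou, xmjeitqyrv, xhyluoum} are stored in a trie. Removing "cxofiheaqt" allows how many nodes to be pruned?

3

Walk "cxofiheaqt" from the leaf back toward the root, removing each node that no remaining word uses.
The suffix "aqt" (3 nodes) is used only by "cxofiheaqt"; the node for "cxofihe" still has the child "o", so pruning stops there.
Nodes removed: 3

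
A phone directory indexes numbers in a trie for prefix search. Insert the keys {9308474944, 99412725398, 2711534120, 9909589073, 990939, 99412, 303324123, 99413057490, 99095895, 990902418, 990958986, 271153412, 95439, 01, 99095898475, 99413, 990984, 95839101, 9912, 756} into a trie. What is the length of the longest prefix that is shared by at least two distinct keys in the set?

Equivalently: take the maximum, over all pairs, of their longest common prefix length.
"271153412" and "2711534120" agree on "271153412" (9 characters) before diverging; nothing deeper is shared.
Longest shared-prefix length: 9

9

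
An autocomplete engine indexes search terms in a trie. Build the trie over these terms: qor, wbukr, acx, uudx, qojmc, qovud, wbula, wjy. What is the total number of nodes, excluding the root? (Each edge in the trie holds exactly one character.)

25

Count nodes per top-level branch (shared prefixes stored once):
  'a'-branch (acx): 3 nodes
  'q'-branch (qojmc, qor, qovud): 9 nodes
  'u'-branch (uudx): 4 nodes
  'w'-branch (wbukr, wbula, wjy): 9 nodes
Sum: 25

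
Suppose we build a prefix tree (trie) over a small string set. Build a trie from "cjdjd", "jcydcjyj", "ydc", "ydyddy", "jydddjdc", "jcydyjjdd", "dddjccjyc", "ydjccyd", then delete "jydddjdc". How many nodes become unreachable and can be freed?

7

Walk "jydddjdc" from the leaf back toward the root, removing each node that no remaining word uses.
The suffix "ydddjdc" (7 nodes) is used only by "jydddjdc"; the node for "j" still has the child "c", so pruning stops there.
Nodes removed: 7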